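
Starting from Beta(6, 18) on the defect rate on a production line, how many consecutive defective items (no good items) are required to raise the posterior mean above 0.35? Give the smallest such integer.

After k defective items and 0 good items the posterior is Beta(6+k, 18), with mean (6+k)/(6+18+k).
Set (6+k)/(24+k) > 0.35 and solve: k > (0.35·24 − 6)/(1 − 0.35) = 3.692.
The smallest integer exceeding 3.692 is 4.

k = 4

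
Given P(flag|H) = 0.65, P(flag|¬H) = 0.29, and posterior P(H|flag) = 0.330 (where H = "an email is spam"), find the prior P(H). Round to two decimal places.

P(H) = 0.18

In odds form, posterior odds = prior odds × likelihood ratio, so prior odds = posterior odds ÷ LR.
Posterior odds = 0.330/(1−0.330) = 0.4925. LR = 0.65/0.29 = 2.2414.
Prior odds = 0.4925/2.2414 = 0.2197, so P(H) = 0.2197/(1+0.2197) ≈ 0.18.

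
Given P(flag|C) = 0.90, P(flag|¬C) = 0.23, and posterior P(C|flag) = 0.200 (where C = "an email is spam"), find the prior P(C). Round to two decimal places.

Bayes' rule in odds form gives O(C|E) = O(C)·[P(E|C)/P(E|¬C)], hence O(C) = O(C|E)/LR.
Posterior odds = 0.200/(1−0.200) = 0.2500. LR = 0.90/0.23 = 3.9130.
Prior odds = 0.2500/3.9130 = 0.0639, so P(C) = 0.0639/(1+0.0639) ≈ 0.06.

P(C) = 0.06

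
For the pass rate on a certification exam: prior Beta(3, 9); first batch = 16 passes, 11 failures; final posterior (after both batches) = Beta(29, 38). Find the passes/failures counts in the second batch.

Because Beta–binomial updating is additive in the counts, the combined data contributed (α_post−α_prior, β_post−β_prior) successes and failures.
Total across both batches: 29−3=26 passes, 38−9=29 failures.
Subtract the first batch: 26−16=10 passes and 29−11=18 failures.

10 passes and 18 failures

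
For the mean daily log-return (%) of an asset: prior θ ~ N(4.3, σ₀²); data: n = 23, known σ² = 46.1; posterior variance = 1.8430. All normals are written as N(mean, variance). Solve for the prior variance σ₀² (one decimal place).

For the Normal–Normal model with known σ², precisions add: τ_n = τ₀ + n/σ².
So 1/σ₀² = 1/1.8430 − 23/46.1 = 0.542594 − 0.498915 = 0.043679.
Hence σ₀² = 1/0.043679 ≈ 22.9.

σ₀² = 22.9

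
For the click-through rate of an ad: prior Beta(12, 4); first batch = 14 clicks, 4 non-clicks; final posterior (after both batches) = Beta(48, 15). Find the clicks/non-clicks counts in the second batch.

Because Beta–binomial updating is additive in the counts, the combined data contributed (α_post−α_prior, β_post−β_prior) successes and failures.
Total across both batches: 48−12=36 clicks, 15−4=11 non-clicks.
Subtract the first batch: 36−14=22 clicks and 11−4=7 non-clicks.

22 clicks and 7 non-clicks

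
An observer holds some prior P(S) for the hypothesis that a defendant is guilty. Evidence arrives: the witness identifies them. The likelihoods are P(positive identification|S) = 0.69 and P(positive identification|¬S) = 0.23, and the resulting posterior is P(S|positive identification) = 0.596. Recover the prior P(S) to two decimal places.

Bayes' rule in odds form gives O(S|E) = O(S)·[P(E|S)/P(E|¬S)], hence O(S) = O(S|E)/LR.
Posterior odds = 0.596/(1−0.596) = 1.4752. LR = 0.69/0.23 = 3.0000.
Prior odds = 1.4752/3.0000 = 0.4917, so P(S) = 0.4917/(1+0.4917) ≈ 0.33.

P(S) = 0.33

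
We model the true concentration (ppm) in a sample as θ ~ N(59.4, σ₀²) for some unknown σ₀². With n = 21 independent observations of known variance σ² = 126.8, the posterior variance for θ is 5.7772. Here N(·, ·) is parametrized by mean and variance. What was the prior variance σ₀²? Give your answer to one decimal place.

σ₀² = 133.7

Posterior precision equals prior precision plus data precision: 1/σ_n² = 1/σ₀² + n/σ².
So 1/σ₀² = 1/5.7772 − 21/126.8 = 0.173094 − 0.165615 = 0.007479.
Hence σ₀² = 1/0.007479 ≈ 133.7.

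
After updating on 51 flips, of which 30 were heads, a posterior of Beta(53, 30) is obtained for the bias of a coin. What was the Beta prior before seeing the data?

Beta(23, 9)

Beta is conjugate to the binomial likelihood: posterior = Beta(a+s, b+f).
So a = 53 − 30 = 23 and b = 30 − 21 = 9.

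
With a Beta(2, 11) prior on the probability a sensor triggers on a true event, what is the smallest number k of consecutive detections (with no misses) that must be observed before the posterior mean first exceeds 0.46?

After k detections and 0 misses the posterior is Beta(2+k, 11), with mean (2+k)/(2+11+k).
Set (2+k)/(13+k) > 0.46 and solve: k > (0.46·13 − 2)/(1 − 0.46) = 7.370.
The smallest integer exceeding 7.370 is 8.

k = 8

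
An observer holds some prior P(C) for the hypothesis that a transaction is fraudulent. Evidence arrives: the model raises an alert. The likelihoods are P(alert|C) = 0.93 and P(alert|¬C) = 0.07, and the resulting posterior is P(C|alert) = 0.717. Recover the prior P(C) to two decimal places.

In odds form, posterior odds = prior odds × likelihood ratio, so prior odds = posterior odds ÷ LR.
Posterior odds = 0.717/(1−0.717) = 2.5336. LR = 0.93/0.07 = 13.2857.
Prior odds = 2.5336/13.2857 = 0.1907, so P(C) = 0.1907/(1+0.1907) ≈ 0.16.

P(C) = 0.16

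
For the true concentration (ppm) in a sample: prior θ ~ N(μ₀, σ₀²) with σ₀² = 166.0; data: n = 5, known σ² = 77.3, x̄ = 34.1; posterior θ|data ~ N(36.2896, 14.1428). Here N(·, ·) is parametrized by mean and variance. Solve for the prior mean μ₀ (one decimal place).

The posterior mean is a precision-weighted average: μ_n = (τ₀μ₀ + τ_data·x̄)/(τ₀+τ_data), with τ₀=1/σ₀² and τ_data=n/σ².
Here τ₀ = 1/166.0 = 0.006024 and τ_data = 5/77.3 = 0.064683, so τ_n = 0.070707.
Rearranging for μ₀: μ₀ = (μ_n·τ_n − τ_data·x̄)/τ₀ = (36.2896·0.070707 − 0.064683·34.1) / 0.006024 = 0.360238/0.006024 ≈ 59.8.

μ₀ = 59.8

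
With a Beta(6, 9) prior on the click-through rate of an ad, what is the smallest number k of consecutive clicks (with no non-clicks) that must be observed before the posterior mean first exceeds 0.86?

After k clicks and 0 non-clicks the posterior is Beta(6+k, 9), with mean (6+k)/(6+9+k).
Set (6+k)/(15+k) > 0.86 and solve: k > (0.86·15 − 6)/(1 − 0.86) = 49.286.
The smallest integer exceeding 49.286 is 50, and checking k=50: (56)/(65) = 0.8615 > 0.86.

k = 50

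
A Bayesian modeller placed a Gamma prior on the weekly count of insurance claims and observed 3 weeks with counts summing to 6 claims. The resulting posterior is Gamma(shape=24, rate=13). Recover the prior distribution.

A Gamma(α, β) prior (rate parametrization) on a Poisson rate with n observations summing to S gives posterior Gamma(α+S, β+n).
So α = 24 − 6 = 18 and β = 13 − 3 = 10.

Gamma(shape=18, rate=10)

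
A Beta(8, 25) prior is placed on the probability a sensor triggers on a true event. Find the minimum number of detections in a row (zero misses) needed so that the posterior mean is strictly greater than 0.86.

After k detections and 0 misses the posterior is Beta(8+k, 25), with mean (8+k)/(8+25+k).
Set (8+k)/(33+k) > 0.86 and solve: k > (0.86·33 − 8)/(1 − 0.86) = 145.571.
The smallest integer exceeding 145.571 is 146.

k = 146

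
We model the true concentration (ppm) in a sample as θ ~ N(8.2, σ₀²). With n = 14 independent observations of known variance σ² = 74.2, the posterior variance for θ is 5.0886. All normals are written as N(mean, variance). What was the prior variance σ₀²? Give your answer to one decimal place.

For the Normal–Normal model with known σ², precisions add: τ_n = τ₀ + n/σ².
So 1/σ₀² = 1/5.0886 − 14/74.2 = 0.196518 − 0.188679 = 0.007839.
Hence σ₀² = 1/0.007839 ≈ 127.6.

σ₀² = 127.6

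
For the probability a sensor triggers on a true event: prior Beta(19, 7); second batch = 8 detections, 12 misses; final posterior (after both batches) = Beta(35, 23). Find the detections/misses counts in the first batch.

Because Beta–binomial updating is additive in the counts, the combined data contributed (α_post−α_prior, β_post−β_prior) successes and failures.
Total across both batches: 35−19=16 detections, 23−7=16 misses.
Subtract the second batch: 16−8=8 detections and 16−12=4 misses.

8 detections and 4 misses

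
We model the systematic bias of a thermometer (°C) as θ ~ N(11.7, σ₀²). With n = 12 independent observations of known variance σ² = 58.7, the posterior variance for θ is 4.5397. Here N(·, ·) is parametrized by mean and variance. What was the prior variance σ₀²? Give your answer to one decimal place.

σ₀² = 63.1

For the Normal–Normal model with known σ², precisions add: τ_n = τ₀ + n/σ².
So 1/σ₀² = 1/4.5397 − 12/58.7 = 0.220279 − 0.204429 = 0.015850.
Hence σ₀² = 1/0.015850 ≈ 63.1.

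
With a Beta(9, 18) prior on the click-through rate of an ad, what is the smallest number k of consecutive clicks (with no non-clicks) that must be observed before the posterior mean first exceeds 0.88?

k = 124

After k clicks and 0 non-clicks the posterior is Beta(9+k, 18), with mean (9+k)/(9+18+k).
Set (9+k)/(27+k) > 0.88 and solve: k > (0.88·27 − 9)/(1 − 0.88) = 123.000.
The smallest integer exceeding 123.000 is 124.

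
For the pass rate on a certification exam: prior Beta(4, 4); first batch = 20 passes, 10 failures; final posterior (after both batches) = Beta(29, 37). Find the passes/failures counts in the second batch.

5 passes and 23 failures

Because Beta–binomial updating is additive in the counts, the combined data contributed (α_post−α_prior, β_post−β_prior) successes and failures.
Total across both batches: 29−4=25 passes, 37−4=33 failures.
Subtract the first batch: 25−20=5 passes and 33−10=23 failures.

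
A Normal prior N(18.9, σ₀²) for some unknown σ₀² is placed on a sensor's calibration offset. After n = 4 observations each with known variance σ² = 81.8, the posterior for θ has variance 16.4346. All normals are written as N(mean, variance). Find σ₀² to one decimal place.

For the Normal–Normal model with known σ², precisions add: τ_n = τ₀ + n/σ².
So 1/σ₀² = 1/16.4346 − 4/81.8 = 0.060847 − 0.048900 = 0.011947.
Hence σ₀² = 1/0.011947 ≈ 83.7.

σ₀² = 83.7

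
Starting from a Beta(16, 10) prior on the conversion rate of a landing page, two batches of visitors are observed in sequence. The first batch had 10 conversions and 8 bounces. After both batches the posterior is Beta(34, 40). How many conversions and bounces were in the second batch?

8 conversions and 22 bounces

Sequential conjugate updates are equivalent to a single update on the pooled data, so total successes = posterior α − prior α and total failures = posterior β − prior β.
Total across both batches: 34−16=18 conversions, 40−10=30 bounces.
Subtract the first batch: 18−10=8 conversions and 30−8=22 bounces.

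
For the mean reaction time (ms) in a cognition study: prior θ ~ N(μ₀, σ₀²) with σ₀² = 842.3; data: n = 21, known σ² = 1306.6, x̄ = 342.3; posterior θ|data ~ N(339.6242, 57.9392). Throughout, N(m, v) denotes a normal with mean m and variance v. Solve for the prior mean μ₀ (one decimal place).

The posterior mean is a precision-weighted average: μ_n = (τ₀μ₀ + τ_data·x̄)/(τ₀+τ_data), with τ₀=1/σ₀² and τ_data=n/σ².
Here τ₀ = 1/842.3 = 0.001187 and τ_data = 21/1306.6 = 0.016072, so τ_n = 0.017259.
Rearranging for μ₀: μ₀ = (μ_n·τ_n − τ_data·x̄)/τ₀ = (339.6242·0.017259 − 0.016072·342.3) / 0.001187 = 0.360128/0.001187 ≈ 303.4.

μ₀ = 303.4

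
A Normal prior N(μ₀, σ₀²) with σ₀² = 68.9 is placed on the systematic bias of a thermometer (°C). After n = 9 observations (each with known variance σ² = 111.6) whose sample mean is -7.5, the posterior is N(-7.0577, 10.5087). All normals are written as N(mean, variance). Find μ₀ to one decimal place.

μ₀ = -4.6

The posterior mean is a precision-weighted average: μ_n = (τ₀μ₀ + τ_data·x̄)/(τ₀+τ_data), with τ₀=1/σ₀² and τ_data=n/σ².
Here τ₀ = 1/68.9 = 0.014514 and τ_data = 9/111.6 = 0.080645, so τ_n = 0.095159.
Rearranging for μ₀: μ₀ = (μ_n·τ_n − τ_data·x̄)/τ₀ = (-7.0577·0.095159 − 0.080645·-7.5) / 0.014514 = -0.066766/0.014514 ≈ -4.6.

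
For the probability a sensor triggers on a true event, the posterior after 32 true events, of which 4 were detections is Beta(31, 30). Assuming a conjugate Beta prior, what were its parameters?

A Beta(a, b) prior with s successes and f failures in binomial data gives a Beta(a+s, b+f) posterior.
So a = 31 − 4 = 27 and b = 30 − 28 = 2.

Beta(27, 2)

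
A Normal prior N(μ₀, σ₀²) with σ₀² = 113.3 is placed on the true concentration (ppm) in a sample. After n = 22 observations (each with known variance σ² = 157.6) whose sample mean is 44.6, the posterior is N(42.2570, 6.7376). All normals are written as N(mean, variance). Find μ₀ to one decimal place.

μ₀ = 5.2

With known observation variance, the Normal–Normal posterior has precision τ_n = τ₀ + n/σ² and mean μ_n = (τ₀μ₀ + (n/σ²)x̄)/τ_n.
Here τ₀ = 1/113.3 = 0.008826 and τ_data = 22/157.6 = 0.139594, so τ_n = 0.148420.
Rearranging for μ₀: μ₀ = (μ_n·τ_n − τ_data·x̄)/τ₀ = (42.2570·0.148420 − 0.139594·44.6) / 0.008826 = 0.045892/0.008826 ≈ 5.2.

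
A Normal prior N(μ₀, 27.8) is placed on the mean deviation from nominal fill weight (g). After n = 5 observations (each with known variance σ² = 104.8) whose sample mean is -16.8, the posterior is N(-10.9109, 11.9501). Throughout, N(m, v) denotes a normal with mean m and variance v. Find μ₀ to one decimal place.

μ₀ = -3.1

The posterior mean is a precision-weighted average: μ_n = (τ₀μ₀ + τ_data·x̄)/(τ₀+τ_data), with τ₀=1/σ₀² and τ_data=n/σ².
Here τ₀ = 1/27.8 = 0.035971 and τ_data = 5/104.8 = 0.047710, so τ_n = 0.083681.
Rearranging for μ₀: μ₀ = (μ_n·τ_n − τ_data·x̄)/τ₀ = (-10.9109·0.083681 − 0.047710·-16.8) / 0.035971 = -0.111507/0.035971 ≈ -3.1.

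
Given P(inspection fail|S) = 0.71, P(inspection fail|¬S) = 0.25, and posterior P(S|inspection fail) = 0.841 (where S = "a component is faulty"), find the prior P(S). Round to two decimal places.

P(S) = 0.65

Bayes' rule in odds form gives O(S|E) = O(S)·[P(E|S)/P(E|¬S)], hence O(S) = O(S|E)/LR.
Posterior odds = 0.841/(1−0.841) = 5.2893. LR = 0.71/0.25 = 2.8400.
Prior odds = 5.2893/2.8400 = 1.8624, so P(S) = 1.8624/(1+1.8624) ≈ 0.65.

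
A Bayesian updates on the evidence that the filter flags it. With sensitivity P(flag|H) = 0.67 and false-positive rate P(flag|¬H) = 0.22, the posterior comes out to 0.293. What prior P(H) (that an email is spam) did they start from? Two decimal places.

P(H) = 0.12

Bayes' rule in odds form gives O(H|E) = O(H)·[P(E|H)/P(E|¬H)], hence O(H) = O(H|E)/LR.
Posterior odds = 0.293/(1−0.293) = 0.4144. LR = 0.67/0.22 = 3.0455.
Prior odds = 0.4144/3.0455 = 0.1361, so P(H) = 0.1361/(1+0.1361) ≈ 0.12.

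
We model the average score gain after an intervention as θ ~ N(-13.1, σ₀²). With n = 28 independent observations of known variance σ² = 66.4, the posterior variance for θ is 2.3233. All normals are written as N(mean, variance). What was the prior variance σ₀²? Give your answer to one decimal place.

Posterior precision equals prior precision plus data precision: 1/σ_n² = 1/σ₀² + n/σ².
So 1/σ₀² = 1/2.3233 − 28/66.4 = 0.430422 − 0.421687 = 0.008735.
Hence σ₀² = 1/0.008735 ≈ 114.5.

σ₀² = 114.5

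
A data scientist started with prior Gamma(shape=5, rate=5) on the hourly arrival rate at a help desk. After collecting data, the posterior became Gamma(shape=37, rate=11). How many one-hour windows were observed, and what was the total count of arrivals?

n = 6 one-hour windows with total 32 arrivals

Gamma–Poisson conjugacy: posterior shape = α + Σxᵢ, posterior rate = β + n.
Matching: Σxᵢ = 37 − 5 = 32 and n = 11 − 5 = 6.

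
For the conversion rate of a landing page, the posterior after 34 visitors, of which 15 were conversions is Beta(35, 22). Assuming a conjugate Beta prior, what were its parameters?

Beta(20, 3)

Under Beta–binomial conjugacy the posterior parameters are (α+s, β+f).
Subtract the data counts: 35−15=20, 22−19=3.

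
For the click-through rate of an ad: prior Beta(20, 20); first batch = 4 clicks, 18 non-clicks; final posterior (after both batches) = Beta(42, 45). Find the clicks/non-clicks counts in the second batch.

Because Beta–binomial updating is additive in the counts, the combined data contributed (α_post−α_prior, β_post−β_prior) successes and failures.
Total across both batches: 42−20=22 clicks, 45−20=25 non-clicks.
Subtract the first batch: 22−4=18 clicks and 25−18=7 non-clicks.

18 clicks and 7 non-clicks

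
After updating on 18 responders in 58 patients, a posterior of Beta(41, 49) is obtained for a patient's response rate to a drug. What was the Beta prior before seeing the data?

A Beta(a, b) prior with s successes and f failures in binomial data gives a Beta(a+s, b+f) posterior.
Subtract the data counts: 41−18=23, 49−40=9.

Beta(23, 9)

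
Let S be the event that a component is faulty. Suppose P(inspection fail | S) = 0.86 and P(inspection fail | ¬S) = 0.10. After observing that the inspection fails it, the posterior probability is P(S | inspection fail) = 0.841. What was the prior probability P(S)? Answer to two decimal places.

Bayes' rule in odds form gives O(S|E) = O(S)·[P(E|S)/P(E|¬S)], hence O(S) = O(S|E)/LR.
Posterior odds = 0.841/(1−0.841) = 5.2893. LR = 0.86/0.10 = 8.6000.
Prior odds = 5.2893/8.6000 = 0.6150, so P(S) = 0.6150/(1+0.6150) ≈ 0.38.

P(S) = 0.38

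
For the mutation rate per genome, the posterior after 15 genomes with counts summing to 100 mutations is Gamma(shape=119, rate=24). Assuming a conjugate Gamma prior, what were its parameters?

A Gamma(α, β) prior (rate parametrization) on a Poisson rate with n observations summing to S gives posterior Gamma(α+S, β+n).
So α = 119 − 100 = 19 and β = 24 − 15 = 9.

Gamma(shape=19, rate=9)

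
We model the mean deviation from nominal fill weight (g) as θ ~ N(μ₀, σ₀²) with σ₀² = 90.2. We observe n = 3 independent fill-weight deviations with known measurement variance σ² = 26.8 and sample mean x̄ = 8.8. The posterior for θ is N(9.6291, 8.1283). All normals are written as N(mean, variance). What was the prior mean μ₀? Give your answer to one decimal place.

μ₀ = 18.0

The posterior mean is a precision-weighted average: μ_n = (τ₀μ₀ + τ_data·x̄)/(τ₀+τ_data), with τ₀=1/σ₀² and τ_data=n/σ².
Here τ₀ = 1/90.2 = 0.011086 and τ_data = 3/26.8 = 0.111940, so τ_n = 0.123026.
Rearranging for μ₀: μ₀ = (μ_n·τ_n − τ_data·x̄)/τ₀ = (9.6291·0.123026 − 0.111940·8.8) / 0.011086 = 0.199558/0.011086 ≈ 18.0.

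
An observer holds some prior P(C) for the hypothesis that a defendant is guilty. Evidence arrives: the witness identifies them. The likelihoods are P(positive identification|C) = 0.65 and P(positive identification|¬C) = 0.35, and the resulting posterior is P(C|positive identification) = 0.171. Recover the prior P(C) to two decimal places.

P(C) = 0.10

In odds form, posterior odds = prior odds × likelihood ratio, so prior odds = posterior odds ÷ LR.
Posterior odds = 0.171/(1−0.171) = 0.2063. LR = 0.65/0.35 = 1.8571.
Prior odds = 0.2063/1.8571 = 0.1111, so P(C) = 0.1111/(1+0.1111) ≈ 0.10.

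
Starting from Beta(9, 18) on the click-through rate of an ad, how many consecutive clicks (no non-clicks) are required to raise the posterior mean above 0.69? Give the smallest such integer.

k = 32

After k clicks and 0 non-clicks the posterior is Beta(9+k, 18), with mean (9+k)/(9+18+k).
Set (9+k)/(27+k) > 0.69 and solve: k > (0.69·27 − 9)/(1 − 0.69) = 31.065.
The smallest integer exceeding 31.065 is 32.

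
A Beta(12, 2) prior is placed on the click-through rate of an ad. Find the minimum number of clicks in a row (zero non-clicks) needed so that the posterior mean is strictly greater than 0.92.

After k clicks and 0 non-clicks the posterior is Beta(12+k, 2), with mean (12+k)/(12+2+k).
Set (12+k)/(14+k) > 0.92 and solve: k > (0.92·14 − 12)/(1 − 0.92) = 11.000.
The smallest integer exceeding 11.000 is 12, and checking k=12: (24)/(26) = 0.9231 > 0.92.

k = 12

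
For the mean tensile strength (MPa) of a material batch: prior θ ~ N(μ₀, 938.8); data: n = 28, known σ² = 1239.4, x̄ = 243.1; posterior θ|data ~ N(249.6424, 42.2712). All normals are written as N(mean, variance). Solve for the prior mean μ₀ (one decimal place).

The posterior mean is a precision-weighted average: μ_n = (τ₀μ₀ + τ_data·x̄)/(τ₀+τ_data), with τ₀=1/σ₀² and τ_data=n/σ².
Here τ₀ = 1/938.8 = 0.001065 and τ_data = 28/1239.4 = 0.022592, so τ_n = 0.023657.
Rearranging for μ₀: μ₀ = (μ_n·τ_n − τ_data·x̄)/τ₀ = (249.6424·0.023657 − 0.022592·243.1) / 0.001065 = 0.413675/0.001065 ≈ 388.4.

μ₀ = 388.4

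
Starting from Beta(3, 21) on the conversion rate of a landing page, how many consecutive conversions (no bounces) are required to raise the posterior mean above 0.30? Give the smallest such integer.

After k conversions and 0 bounces the posterior is Beta(3+k, 21), with mean (3+k)/(3+21+k).
Set (3+k)/(24+k) > 0.30 and solve: k > (0.30·24 − 3)/(1 − 0.30) = 6.000.
The smallest integer exceeding 6.000 is 7.

k = 7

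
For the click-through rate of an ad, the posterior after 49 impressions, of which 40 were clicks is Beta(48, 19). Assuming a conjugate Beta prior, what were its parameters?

Under Beta–binomial conjugacy the posterior parameters are (a+s, b+f).
So a = 48 − 40 = 8 and b = 19 − 9 = 10.

Beta(8, 10)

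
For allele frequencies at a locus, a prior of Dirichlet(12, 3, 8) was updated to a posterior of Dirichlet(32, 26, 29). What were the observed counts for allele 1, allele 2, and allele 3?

For a Dirichlet(α) prior with multinomial counts c, the posterior is Dirichlet(α + c) componentwise.
Counts are posterior − prior componentwise: 32−12=20, 26−3=23, 29−8=21.

counts (20, 23, 21)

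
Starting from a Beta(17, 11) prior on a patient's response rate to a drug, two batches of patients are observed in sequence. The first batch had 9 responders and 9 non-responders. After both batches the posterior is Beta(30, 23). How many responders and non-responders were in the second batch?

Sequential conjugate updates are equivalent to a single update on the pooled data, so total successes = posterior α − prior α and total failures = posterior β − prior β.
Total across both batches: 30−17=13 responders, 23−11=12 non-responders.
Subtract the first batch: 13−9=4 responders and 12−9=3 non-responders.

4 responders and 3 non-responders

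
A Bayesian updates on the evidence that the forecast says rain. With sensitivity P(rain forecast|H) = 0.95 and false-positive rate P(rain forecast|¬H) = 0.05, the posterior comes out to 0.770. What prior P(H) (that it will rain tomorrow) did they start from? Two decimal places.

P(H) = 0.15

Bayes' rule in odds form gives O(H|E) = O(H)·[P(E|H)/P(E|¬H)], hence O(H) = O(H|E)/LR.
Posterior odds = 0.770/(1−0.770) = 3.3478. LR = 0.95/0.05 = 19.0000.
Prior odds = 3.3478/19.0000 = 0.1762, so P(H) = 0.1762/(1+0.1762) ≈ 0.15.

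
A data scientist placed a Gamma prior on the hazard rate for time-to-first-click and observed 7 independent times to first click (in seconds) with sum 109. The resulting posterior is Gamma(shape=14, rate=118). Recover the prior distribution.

Gamma(shape=7, rate=9)

For an exponential likelihood with a Gamma(α, β) prior on the rate, n observations with total T give posterior Gamma(α+n, β+T).
So α = 14 − 7 = 7 and β = 118 − 109 = 9.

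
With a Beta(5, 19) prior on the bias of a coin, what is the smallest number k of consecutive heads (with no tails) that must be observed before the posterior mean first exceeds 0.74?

k = 50

After k heads and 0 tails the posterior is Beta(5+k, 19), with mean (5+k)/(5+19+k).
Set (5+k)/(24+k) > 0.74 and solve: k > (0.74·24 − 5)/(1 − 0.74) = 49.077.
The smallest integer exceeding 49.077 is 50.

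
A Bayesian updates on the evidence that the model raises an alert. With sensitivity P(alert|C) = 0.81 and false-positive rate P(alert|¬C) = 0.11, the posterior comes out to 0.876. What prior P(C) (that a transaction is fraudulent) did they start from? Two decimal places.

P(C) = 0.49

In odds form, posterior odds = prior odds × likelihood ratio, so prior odds = posterior odds ÷ LR.
Posterior odds = 0.876/(1−0.876) = 7.0645. LR = 0.81/0.11 = 7.3636.
Prior odds = 7.0645/7.3636 = 0.9594, so P(C) = 0.9594/(1+0.9594) ≈ 0.49.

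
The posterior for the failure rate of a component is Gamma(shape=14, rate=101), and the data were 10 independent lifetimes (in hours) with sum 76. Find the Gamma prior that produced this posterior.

Gamma(shape=4, rate=25)

Gamma–exponential conjugacy: posterior shape = α + n, posterior rate = β + Σtᵢ.
So α = 14 − 10 = 4 and β = 101 − 76 = 25.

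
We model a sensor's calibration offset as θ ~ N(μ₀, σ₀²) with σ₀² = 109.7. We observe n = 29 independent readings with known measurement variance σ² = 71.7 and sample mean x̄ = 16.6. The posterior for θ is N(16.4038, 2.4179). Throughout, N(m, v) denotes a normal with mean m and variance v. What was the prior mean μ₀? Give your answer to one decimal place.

With known observation variance, the Normal–Normal posterior has precision τ_n = τ₀ + n/σ² and mean μ_n = (τ₀μ₀ + (n/σ²)x̄)/τ_n.
Here τ₀ = 1/109.7 = 0.009116 and τ_data = 29/71.7 = 0.404463, so τ_n = 0.413579.
Rearranging for μ₀: μ₀ = (μ_n·τ_n − τ_data·x̄)/τ₀ = (16.4038·0.413579 − 0.404463·16.6) / 0.009116 = 0.070181/0.009116 ≈ 7.7.

μ₀ = 7.7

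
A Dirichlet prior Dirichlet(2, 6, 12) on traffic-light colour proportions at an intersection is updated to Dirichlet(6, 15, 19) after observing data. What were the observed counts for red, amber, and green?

For a Dirichlet(α) prior with multinomial counts c, the posterior is Dirichlet(α + c) componentwise.
Counts are posterior − prior componentwise: 6−2=4, 15−6=9, 19−12=7.

counts (4, 9, 7)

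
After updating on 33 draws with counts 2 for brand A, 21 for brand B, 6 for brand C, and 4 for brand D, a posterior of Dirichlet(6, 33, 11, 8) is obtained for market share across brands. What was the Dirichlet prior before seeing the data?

For a Dirichlet(α) prior with multinomial counts c, the posterior is Dirichlet(α + c) componentwise.
Subtract each count from the matching posterior parameter: 6−2=4, 33−21=12, 11−6=5, 8−4=4.

Dirichlet(4, 12, 5, 4)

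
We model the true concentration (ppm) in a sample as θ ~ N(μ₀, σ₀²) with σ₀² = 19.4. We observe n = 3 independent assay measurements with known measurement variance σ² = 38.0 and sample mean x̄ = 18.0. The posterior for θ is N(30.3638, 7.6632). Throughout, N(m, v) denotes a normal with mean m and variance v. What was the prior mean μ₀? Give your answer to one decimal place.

μ₀ = 49.3

With known observation variance, the Normal–Normal posterior has precision τ_n = τ₀ + n/σ² and mean μ_n = (τ₀μ₀ + (n/σ²)x̄)/τ_n.
Here τ₀ = 1/19.4 = 0.051546 and τ_data = 3/38.0 = 0.078947, so τ_n = 0.130493.
Rearranging for μ₀: μ₀ = (μ_n·τ_n − τ_data·x̄)/τ₀ = (30.3638·0.130493 − 0.078947·18.0) / 0.051546 = 2.541217/0.051546 ≈ 49.3.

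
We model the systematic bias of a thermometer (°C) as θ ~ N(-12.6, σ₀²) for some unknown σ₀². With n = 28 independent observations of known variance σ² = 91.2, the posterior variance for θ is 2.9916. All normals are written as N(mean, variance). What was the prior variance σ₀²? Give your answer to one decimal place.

σ₀² = 36.7

Posterior precision equals prior precision plus data precision: 1/σ_n² = 1/σ₀² + n/σ².
So 1/σ₀² = 1/2.9916 − 28/91.2 = 0.334269 − 0.307018 = 0.027251.
Hence σ₀² = 1/0.027251 ≈ 36.7.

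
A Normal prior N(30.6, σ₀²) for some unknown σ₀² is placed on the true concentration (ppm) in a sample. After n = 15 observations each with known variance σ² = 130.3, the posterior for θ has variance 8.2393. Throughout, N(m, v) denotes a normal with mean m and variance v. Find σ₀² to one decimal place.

For the Normal–Normal model with known σ², precisions add: τ_n = τ₀ + n/σ².
So 1/σ₀² = 1/8.2393 − 15/130.3 = 0.121370 − 0.115119 = 0.006251.
Hence σ₀² = 1/0.006251 ≈ 160.0.

σ₀² = 160.0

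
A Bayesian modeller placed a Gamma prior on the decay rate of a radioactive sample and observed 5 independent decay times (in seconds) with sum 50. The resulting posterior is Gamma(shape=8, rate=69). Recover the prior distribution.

Gamma(shape=3, rate=19)

Gamma–exponential conjugacy: posterior shape = α + n, posterior rate = β + Σtᵢ.
So α = 8 − 5 = 3 and β = 69 − 50 = 19.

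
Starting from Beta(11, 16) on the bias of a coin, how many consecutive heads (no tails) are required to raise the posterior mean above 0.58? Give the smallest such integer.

After k heads and 0 tails the posterior is Beta(11+k, 16), with mean (11+k)/(11+16+k).
Set (11+k)/(27+k) > 0.58 and solve: k > (0.58·27 − 11)/(1 − 0.58) = 11.095.
The smallest integer exceeding 11.095 is 12, and checking k=12: (23)/(39) = 0.5897 > 0.58.

k = 12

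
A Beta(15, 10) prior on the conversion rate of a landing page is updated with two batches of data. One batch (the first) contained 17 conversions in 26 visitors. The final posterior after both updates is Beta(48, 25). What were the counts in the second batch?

16 conversions and 6 bounces

Sequential conjugate updates are equivalent to a single update on the pooled data, so total successes = posterior α − prior α and total failures = posterior β − prior β.
Total across both batches: 48−15=33 conversions, 25−10=15 bounces.
Subtract the first batch: 33−17=16 conversions and 15−9=6 bounces.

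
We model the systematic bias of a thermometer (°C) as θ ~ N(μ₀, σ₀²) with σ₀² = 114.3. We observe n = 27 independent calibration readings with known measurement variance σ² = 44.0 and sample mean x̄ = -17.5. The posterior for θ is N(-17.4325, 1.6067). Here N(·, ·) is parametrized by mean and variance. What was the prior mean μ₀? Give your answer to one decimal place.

μ₀ = -12.7

The posterior mean is a precision-weighted average: μ_n = (τ₀μ₀ + τ_data·x̄)/(τ₀+τ_data), with τ₀=1/σ₀² and τ_data=n/σ².
Here τ₀ = 1/114.3 = 0.008749 and τ_data = 27/44.0 = 0.613636, so τ_n = 0.622385.
Rearranging for μ₀: μ₀ = (μ_n·τ_n − τ_data·x̄)/τ₀ = (-17.4325·0.622385 − 0.613636·-17.5) / 0.008749 = -0.111097/0.008749 ≈ -12.7.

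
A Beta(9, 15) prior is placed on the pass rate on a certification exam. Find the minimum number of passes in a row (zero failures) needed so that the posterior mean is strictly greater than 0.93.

After k passes and 0 failures the posterior is Beta(9+k, 15), with mean (9+k)/(9+15+k).
Set (9+k)/(24+k) > 0.93 and solve: k > (0.93·24 − 9)/(1 − 0.93) = 190.286.
The smallest integer exceeding 190.286 is 191, and checking k=191: (200)/(215) = 0.9302 > 0.93.

k = 191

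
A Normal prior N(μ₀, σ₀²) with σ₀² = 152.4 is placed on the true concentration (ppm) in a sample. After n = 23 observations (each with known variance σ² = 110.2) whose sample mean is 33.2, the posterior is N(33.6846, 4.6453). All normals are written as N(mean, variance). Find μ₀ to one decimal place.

The posterior mean is a precision-weighted average: μ_n = (τ₀μ₀ + τ_data·x̄)/(τ₀+τ_data), with τ₀=1/σ₀² and τ_data=n/σ².
Here τ₀ = 1/152.4 = 0.006562 and τ_data = 23/110.2 = 0.208711, so τ_n = 0.215273.
Rearranging for μ₀: μ₀ = (μ_n·τ_n − τ_data·x̄)/τ₀ = (33.6846·0.215273 − 0.208711·33.2) / 0.006562 = 0.322180/0.006562 ≈ 49.1.

μ₀ = 49.1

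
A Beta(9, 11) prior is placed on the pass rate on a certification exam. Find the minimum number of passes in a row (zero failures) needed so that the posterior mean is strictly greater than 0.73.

k = 21

After k passes and 0 failures the posterior is Beta(9+k, 11), with mean (9+k)/(9+11+k).
Set (9+k)/(20+k) > 0.73 and solve: k > (0.73·20 − 9)/(1 − 0.73) = 20.741.
The smallest integer exceeding 20.741 is 21, and checking k=21: (30)/(41) = 0.7317 > 0.73.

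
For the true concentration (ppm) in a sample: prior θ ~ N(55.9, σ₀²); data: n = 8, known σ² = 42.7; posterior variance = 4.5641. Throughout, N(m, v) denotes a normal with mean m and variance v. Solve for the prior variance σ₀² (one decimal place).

σ₀² = 31.5

For the Normal–Normal model with known σ², precisions add: τ_n = τ₀ + n/σ².
So 1/σ₀² = 1/4.5641 − 8/42.7 = 0.219101 − 0.187354 = 0.031747.
Hence σ₀² = 1/0.031747 ≈ 31.5.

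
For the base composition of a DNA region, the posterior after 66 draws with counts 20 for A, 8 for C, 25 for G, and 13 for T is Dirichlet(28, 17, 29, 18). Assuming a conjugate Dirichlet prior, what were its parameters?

Dirichlet(8, 9, 4, 5)

For a Dirichlet(α) prior with multinomial counts c, the posterior is Dirichlet(α + c) componentwise.
Subtract each count from the matching posterior parameter: 28−20=8, 17−8=9, 29−25=4, 18−13=5.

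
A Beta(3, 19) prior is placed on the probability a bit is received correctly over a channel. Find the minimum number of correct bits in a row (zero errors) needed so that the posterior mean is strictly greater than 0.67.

After k correct bits and 0 errors the posterior is Beta(3+k, 19), with mean (3+k)/(3+19+k).
Set (3+k)/(22+k) > 0.67 and solve: k > (0.67·22 − 3)/(1 − 0.67) = 35.576.
The smallest integer exceeding 35.576 is 36.

k = 36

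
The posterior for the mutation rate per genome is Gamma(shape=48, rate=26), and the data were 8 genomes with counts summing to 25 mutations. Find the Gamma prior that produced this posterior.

Gamma(shape=23, rate=18)

A Gamma(α, β) prior (rate parametrization) on a Poisson rate with n observations summing to S gives posterior Gamma(α+S, β+n).
So α = 48 − 25 = 23 and β = 26 − 8 = 18.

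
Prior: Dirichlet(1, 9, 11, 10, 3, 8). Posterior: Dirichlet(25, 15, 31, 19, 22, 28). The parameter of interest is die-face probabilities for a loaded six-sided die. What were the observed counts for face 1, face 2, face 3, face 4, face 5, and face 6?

counts (24, 6, 20, 9, 19, 20)

For a Dirichlet(α) prior with multinomial counts c, the posterior is Dirichlet(α + c) componentwise.
Counts are posterior − prior componentwise: 25−1=24, 15−9=6, 31−11=20, 19−10=9, 22−3=19, 28−8=20.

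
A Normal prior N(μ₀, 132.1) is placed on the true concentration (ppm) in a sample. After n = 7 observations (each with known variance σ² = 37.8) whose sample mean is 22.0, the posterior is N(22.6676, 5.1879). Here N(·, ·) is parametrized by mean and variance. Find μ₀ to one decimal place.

With known observation variance, the Normal–Normal posterior has precision τ_n = τ₀ + n/σ² and mean μ_n = (τ₀μ₀ + (n/σ²)x̄)/τ_n.
Here τ₀ = 1/132.1 = 0.007570 and τ_data = 7/37.8 = 0.185185, so τ_n = 0.192755.
Rearranging for μ₀: μ₀ = (μ_n·τ_n − τ_data·x̄)/τ₀ = (22.6676·0.192755 − 0.185185·22.0) / 0.007570 = 0.295223/0.007570 ≈ 39.0.

μ₀ = 39.0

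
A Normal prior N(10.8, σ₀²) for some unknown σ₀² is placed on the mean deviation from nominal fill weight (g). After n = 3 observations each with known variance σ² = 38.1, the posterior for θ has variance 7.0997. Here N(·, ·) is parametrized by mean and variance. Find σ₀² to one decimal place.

σ₀² = 16.1

Posterior precision equals prior precision plus data precision: 1/σ_n² = 1/σ₀² + n/σ².
So 1/σ₀² = 1/7.0997 − 3/38.1 = 0.140851 − 0.078740 = 0.062111.
Hence σ₀² = 1/0.062111 ≈ 16.1.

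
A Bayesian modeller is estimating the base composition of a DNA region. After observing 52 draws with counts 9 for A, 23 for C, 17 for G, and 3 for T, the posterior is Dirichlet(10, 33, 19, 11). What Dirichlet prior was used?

Dirichlet(1, 10, 2, 8)

For a Dirichlet(α) prior with multinomial counts c, the posterior is Dirichlet(α + c) componentwise.
Subtract each count from the matching posterior parameter: 10−9=1, 33−23=10, 19−17=2, 11−3=8.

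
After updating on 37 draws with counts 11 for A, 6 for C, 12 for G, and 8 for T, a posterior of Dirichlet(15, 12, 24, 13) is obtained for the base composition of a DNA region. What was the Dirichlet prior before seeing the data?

Dirichlet(4, 6, 12, 5)

For a Dirichlet(α) prior with multinomial counts c, the posterior is Dirichlet(α + c) componentwise.
Subtract each count from the matching posterior parameter: 15−11=4, 12−6=6, 24−12=12, 13−8=5.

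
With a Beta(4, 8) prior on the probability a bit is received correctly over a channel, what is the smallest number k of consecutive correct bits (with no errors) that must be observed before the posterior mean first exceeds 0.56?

k = 7

After k correct bits and 0 errors the posterior is Beta(4+k, 8), with mean (4+k)/(4+8+k).
Set (4+k)/(12+k) > 0.56 and solve: k > (0.56·12 − 4)/(1 − 0.56) = 6.182.
The smallest integer exceeding 6.182 is 7.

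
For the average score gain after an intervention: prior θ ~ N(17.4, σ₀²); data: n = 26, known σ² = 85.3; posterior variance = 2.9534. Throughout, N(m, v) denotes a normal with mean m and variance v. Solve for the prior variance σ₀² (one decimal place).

For the Normal–Normal model with known σ², precisions add: τ_n = τ₀ + n/σ².
So 1/σ₀² = 1/2.9534 − 26/85.3 = 0.338593 − 0.304807 = 0.033786.
Hence σ₀² = 1/0.033786 ≈ 29.6.

σ₀² = 29.6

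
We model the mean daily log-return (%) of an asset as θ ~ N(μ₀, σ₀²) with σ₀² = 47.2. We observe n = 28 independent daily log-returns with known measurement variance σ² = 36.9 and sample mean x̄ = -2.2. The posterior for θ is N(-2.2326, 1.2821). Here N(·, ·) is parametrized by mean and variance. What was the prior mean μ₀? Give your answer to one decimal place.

μ₀ = -3.4

The posterior mean is a precision-weighted average: μ_n = (τ₀μ₀ + τ_data·x̄)/(τ₀+τ_data), with τ₀=1/σ₀² and τ_data=n/σ².
Here τ₀ = 1/47.2 = 0.021186 and τ_data = 28/36.9 = 0.758808, so τ_n = 0.779994.
Rearranging for μ₀: μ₀ = (μ_n·τ_n − τ_data·x̄)/τ₀ = (-2.2326·0.779994 − 0.758808·-2.2) / 0.021186 = -0.072037/0.021186 ≈ -3.4.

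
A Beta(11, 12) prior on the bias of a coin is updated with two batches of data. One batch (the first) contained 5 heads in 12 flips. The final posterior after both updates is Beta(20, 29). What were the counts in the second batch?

Sequential conjugate updates are equivalent to a single update on the pooled data, so total successes = posterior α − prior α and total failures = posterior β − prior β.
Total across both batches: 20−11=9 heads, 29−12=17 tails.
Subtract the first batch: 9−5=4 heads and 17−7=10 tails.

4 heads and 10 tails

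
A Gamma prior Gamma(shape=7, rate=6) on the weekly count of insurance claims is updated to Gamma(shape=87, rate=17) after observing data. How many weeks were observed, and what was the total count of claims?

n = 11 weeks with total 80 claims

Gamma–Poisson conjugacy: posterior shape = α + Σxᵢ, posterior rate = β + n.
Matching: Σxᵢ = 87 − 7 = 80 and n = 17 − 6 = 11.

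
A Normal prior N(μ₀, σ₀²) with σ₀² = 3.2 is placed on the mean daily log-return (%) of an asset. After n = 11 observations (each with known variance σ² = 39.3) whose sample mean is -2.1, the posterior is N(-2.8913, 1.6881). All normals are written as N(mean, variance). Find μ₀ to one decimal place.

The posterior mean is a precision-weighted average: μ_n = (τ₀μ₀ + τ_data·x̄)/(τ₀+τ_data), with τ₀=1/σ₀² and τ_data=n/σ².
Here τ₀ = 1/3.2 = 0.312500 and τ_data = 11/39.3 = 0.279898, so τ_n = 0.592398.
Rearranging for μ₀: μ₀ = (μ_n·τ_n − τ_data·x̄)/τ₀ = (-2.8913·0.592398 − 0.279898·-2.1) / 0.312500 = -1.125015/0.312500 ≈ -3.6.

μ₀ = -3.6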